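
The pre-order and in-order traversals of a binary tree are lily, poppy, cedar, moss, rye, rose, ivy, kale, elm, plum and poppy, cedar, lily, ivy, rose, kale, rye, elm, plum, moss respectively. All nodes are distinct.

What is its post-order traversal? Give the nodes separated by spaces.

cedar poppy ivy kale rose plum elm rye moss lily

The first element of pre-order is the root; it splits in-order into left and right subtrees.
Root lily: left subtree has 2 nodes {poppy, cedar}, right has 7 {ivy, rose, kale, rye, elm, plum, moss}.
  Root poppy: left subtree has 0 nodes { }, right has 1 {cedar}.
  Root moss: left subtree has 6 nodes {ivy, rose, kale, rye, elm, plum}, right has 0 { }.
    Root rye: left subtree has 3 nodes {ivy, rose, kale}, right has 2 {elm, plum}.
      Root rose: left subtree has 1 node {ivy}, right has 1 {kale}.
      Root elm: left subtree has 0 nodes { }, right has 1 {plum}.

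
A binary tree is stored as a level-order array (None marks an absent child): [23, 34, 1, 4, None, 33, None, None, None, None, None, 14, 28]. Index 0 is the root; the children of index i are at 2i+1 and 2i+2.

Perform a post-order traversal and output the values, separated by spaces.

Post-order visits the left subtree, then the right subtree, then the node.
At 23: go left to 34.
  At 34: go left to 4.
    4 is a leaf — visit 4.
  At 34: no right child.
  Visit 34.
At 23: go right to 1.
  At 1: go left to 33.
    At 33: go left to 14.
      14 is a leaf — visit 14.
    At 33: go right to 28.
      28 is a leaf — visit 28.
    Visit 33.
  At 1: no right child.
  Visit 1.
Visit 23.

4 34 14 28 33 1 23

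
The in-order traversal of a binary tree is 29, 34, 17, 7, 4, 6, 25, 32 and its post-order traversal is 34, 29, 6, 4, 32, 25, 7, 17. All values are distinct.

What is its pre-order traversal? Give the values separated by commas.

17, 29, 34, 7, 25, 4, 6, 32

The last element of post-order is the root; it splits in-order into left and right subtrees.
Root 17: left subtree has 2 nodes {29, 34}, right has 5 {7, 4, 6, 25, 32}.
  Root 29: left subtree has 0 nodes { }, right has 1 {34}.
  Root 7: left subtree has 0 nodes { }, right has 4 {4, 6, 25, 32}.
    Root 25: left subtree has 2 nodes {4, 6}, right has 1 {32}.
      Root 4: left subtree has 0 nodes { }, right has 1 {6}.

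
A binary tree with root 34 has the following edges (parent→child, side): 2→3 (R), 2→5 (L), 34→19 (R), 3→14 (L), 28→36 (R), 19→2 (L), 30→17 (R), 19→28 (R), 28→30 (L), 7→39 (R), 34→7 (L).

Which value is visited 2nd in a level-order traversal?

7

Level-order visits nodes level by level from the root, left to right within each level.
Level 0: 34
Level 1: 7, 19
Level 2: 39, 2, 28
Level 3: 5, 3, 30, 36
Level 4: 14, 17
Full level-order sequence: 34, 7, 19, 39, 2, 28, 5, 3, 30, 36, 14, 17.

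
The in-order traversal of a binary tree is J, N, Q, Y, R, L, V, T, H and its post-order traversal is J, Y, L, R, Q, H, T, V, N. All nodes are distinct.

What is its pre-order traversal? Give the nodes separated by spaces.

The last element of post-order is the root; it splits in-order into left and right subtrees.
Root N: left subtree has 1 node {J}, right has 7 {Q, Y, R, L, V, T, H}.
  Root V: left subtree has 4 nodes {Q, Y, R, L}, right has 2 {T, H}.
    Root Q: left subtree has 0 nodes { }, right has 3 {Y, R, L}.
      Root R: left subtree has 1 node {Y}, right has 1 {L}.
    Root T: left subtree has 0 nodes { }, right has 1 {H}.

N J V Q R Y L T H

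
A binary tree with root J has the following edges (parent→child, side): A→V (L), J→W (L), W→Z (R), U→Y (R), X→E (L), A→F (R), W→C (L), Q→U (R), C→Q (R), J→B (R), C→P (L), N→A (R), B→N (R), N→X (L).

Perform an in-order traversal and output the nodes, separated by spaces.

In-order visits the left subtree, then the node, then the right subtree.
At J: go left to W.
  At W: go left to C.
    At C: go left to P.
      P is a leaf — visit P.
    Visit C.
    At C: go right to Q.
      At Q: no left child.
      Visit Q.
      At Q: go right to U.
        At U: no left child.
        Visit U.
        At U: go right to Y.
          Y is a leaf — visit Y.
  Visit W.
  At W: go right to Z.
    Z is a leaf — visit Z.
Visit J.
At J: go right to B.
  At B: no left child.
  Visit B.
  At B: go right to N.
    At N: go left to X.
      At X: go left to E.
        E is a leaf — visit E.
      Visit X.
      At X: no right child.
    Visit N.
    At N: go right to A.
      At A: go left to V.
        V is a leaf — visit V.
      Visit A.
      At A: go right to F.
        F is a leaf — visit F.

P C Q U Y W Z J B E X N V A F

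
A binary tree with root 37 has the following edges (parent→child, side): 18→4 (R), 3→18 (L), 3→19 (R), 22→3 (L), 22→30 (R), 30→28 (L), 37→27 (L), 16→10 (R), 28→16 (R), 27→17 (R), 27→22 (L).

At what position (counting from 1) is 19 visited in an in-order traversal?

4

In-order visits the left subtree, then the node, then the right subtree.
At 37: go left to 27.
  At 27: go left to 22.
    At 22: go left to 3.
      At 3: go left to 18.
        At 18: no left child.
        Visit 18.
        At 18: go right to 4.
          4 is a leaf — visit 4.
      Visit 3.
      At 3: go right to 19.
        19 is a leaf — visit 19.
    Visit 22.
    At 22: go right to 30.
      At 30: go left to 28.
        At 28: no left child.
        Visit 28.
        At 28: go right to 16.
          At 16: no left child.
          Visit 16.
          At 16: go right to 10.
            10 is a leaf — visit 10.
      Visit 30.
      At 30: no right child.
  Visit 27.
  At 27: go right to 17.
    17 is a leaf — visit 17.
Visit 37.
At 37: no right child.
Full in-order sequence: 18, 4, 3, 19, 22, 28, 16, 10, 30, 27, 17, 37.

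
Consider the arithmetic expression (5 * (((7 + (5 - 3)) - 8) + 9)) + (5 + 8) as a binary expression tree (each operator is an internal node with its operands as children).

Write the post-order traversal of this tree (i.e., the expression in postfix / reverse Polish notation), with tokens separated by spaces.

Post-order on an expression tree gives postfix notation: for each operator, emit left operand, right operand, then the operator.

5 7 5 3 - + 8 - 9 + * 5 8 + +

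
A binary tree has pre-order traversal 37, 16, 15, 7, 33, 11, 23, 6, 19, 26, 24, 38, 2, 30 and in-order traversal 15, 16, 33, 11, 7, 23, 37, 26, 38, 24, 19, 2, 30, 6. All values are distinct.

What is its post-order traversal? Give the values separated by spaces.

15 11 33 23 7 16 38 24 26 30 2 19 6 37

The first element of pre-order is the root; it splits in-order into left and right subtrees.
Root 37: left subtree has 6 nodes {15, 16, 33, 11, 7, 23}, right has 7 {26, 38, 24, 19, 2, 30, 6}.
  Root 16: left subtree has 1 node {15}, right has 4 {33, 11, 7, 23}.
    Root 7: left subtree has 2 nodes {33, 11}, right has 1 {23}.
      Root 33: left subtree has 0 nodes { }, right has 1 {11}.
  Root 6: left subtree has 6 nodes {26, 38, 24, 19, 2, 30}, right has 0 { }.
    Root 19: left subtree has 3 nodes {26, 38, 24}, right has 2 {2, 30}.
      Root 26: left subtree has 0 nodes { }, right has 2 {38, 24}.
        Root 24: left subtree has 1 node {38}, right has 0 { }.
      Root 2: left subtree has 0 nodes { }, right has 1 {30}.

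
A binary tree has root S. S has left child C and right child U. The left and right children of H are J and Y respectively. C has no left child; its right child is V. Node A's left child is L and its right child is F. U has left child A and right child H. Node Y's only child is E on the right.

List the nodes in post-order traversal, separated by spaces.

V C L F A J E Y H U S

Post-order visits the left subtree, then the right subtree, then the node.
At S: go left to C.
  At C: no left child.
  At C: go right to V.
    V is a leaf — visit V.
  Visit C.
At S: go right to U.
  At U: go left to A.
    At A: go left to L.
      L is a leaf — visit L.
    At A: go right to F.
      F is a leaf — visit F.
    Visit A.
  At U: go right to H.
    At H: go left to J.
      J is a leaf — visit J.
    At H: go right to Y.
      At Y: no left child.
      At Y: go right to E.
        E is a leaf — visit E.
      Visit Y.
    Visit H.
  Visit U.
Visit S.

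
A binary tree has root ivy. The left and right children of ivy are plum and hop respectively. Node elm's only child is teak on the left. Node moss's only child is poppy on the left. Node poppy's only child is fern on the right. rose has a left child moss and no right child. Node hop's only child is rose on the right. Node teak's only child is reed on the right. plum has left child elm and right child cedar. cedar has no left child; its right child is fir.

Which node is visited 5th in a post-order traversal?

cedar

Post-order visits the left subtree, then the right subtree, then the node.
At ivy: go left to plum.
  At plum: go left to elm.
    At elm: go left to teak.
      At teak: no left child.
      At teak: go right to reed.
        reed is a leaf — visit reed.
      Visit teak.
    At elm: no right child.
    Visit elm.
  At plum: go right to cedar.
    At cedar: no left child.
    At cedar: go right to fir.
      fir is a leaf — visit fir.
    Visit cedar.
  Visit plum.
At ivy: go right to hop.
  At hop: no left child.
  At hop: go right to rose.
    At rose: go left to moss.
      At moss: go left to poppy.
        At poppy: no left child.
        At poppy: go right to fern.
          fern is a leaf — visit fern.
        Visit poppy.
      At moss: no right child.
      Visit moss.
    At rose: no right child.
    Visit rose.
  Visit hop.
Visit ivy.
Full post-order sequence: reed, teak, elm, fir, cedar, plum, fern, poppy, moss, rose, hop, ivy.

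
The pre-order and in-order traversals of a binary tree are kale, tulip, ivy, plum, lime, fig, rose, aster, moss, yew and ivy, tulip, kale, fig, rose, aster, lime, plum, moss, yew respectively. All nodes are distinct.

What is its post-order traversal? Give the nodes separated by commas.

The first element of pre-order is the root; it splits in-order into left and right subtrees.
Root kale: left subtree has 2 nodes {ivy, tulip}, right has 7 {fig, rose, aster, lime, plum, moss, yew}.
  Root tulip: left subtree has 1 node {ivy}, right has 0 { }.
  Root plum: left subtree has 4 nodes {fig, rose, aster, lime}, right has 2 {moss, yew}.
    Root lime: left subtree has 3 nodes {fig, rose, aster}, right has 0 { }.
      Root fig: left subtree has 0 nodes { }, right has 2 {rose, aster}.
        Root rose: left subtree has 0 nodes { }, right has 1 {aster}.
    Root moss: left subtree has 0 nodes { }, right has 1 {yew}.

ivy, tulip, aster, rose, fig, lime, yew, moss, plum, kale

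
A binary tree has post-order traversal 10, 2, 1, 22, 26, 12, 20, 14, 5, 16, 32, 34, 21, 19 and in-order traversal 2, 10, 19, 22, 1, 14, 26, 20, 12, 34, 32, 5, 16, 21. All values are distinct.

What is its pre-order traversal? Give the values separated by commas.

The last element of post-order is the root; it splits in-order into left and right subtrees.
Root 19: left subtree has 2 nodes {2, 10}, right has 11 {22, 1, 14, 26, 20, 12, 34, 32, 5, 16, 21}.
  Root 2: left subtree has 0 nodes { }, right has 1 {10}.
  Root 21: left subtree has 10 nodes {22, 1, 14, 26, 20, 12, 34, 32, 5, 16}, right has 0 { }.
    Root 34: left subtree has 6 nodes {22, 1, 14, 26, 20, 12}, right has 3 {32, 5, 16}.
      Root 14: left subtree has 2 nodes {22, 1}, right has 3 {26, 20, 12}.
        Root 22: left subtree has 0 nodes { }, right has 1 {1}.
        Root 20: left subtree has 1 node {26}, right has 1 {12}.
      Root 32: left subtree has 0 nodes { }, right has 2 {5, 16}.
        Root 16: left subtree has 1 node {5}, right has 0 { }.

19, 2, 10, 21, 34, 14, 22, 1, 20, 26, 12, 32, 16, 5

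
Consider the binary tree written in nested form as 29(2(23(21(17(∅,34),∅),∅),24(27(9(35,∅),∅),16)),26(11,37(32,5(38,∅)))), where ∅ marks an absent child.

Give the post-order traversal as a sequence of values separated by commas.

34, 17, 21, 23, 35, 9, 27, 16, 24, 2, 11, 32, 38, 5, 37, 26, 29

Post-order visits the left subtree, then the right subtree, then the node.
At 29: go left to 2.
  At 2: go left to 23.
    At 23: go left to 21.
      At 21: go left to 17.
        At 17: no left child.
        At 17: go right to 34.
          34 is a leaf — visit 34.
        Visit 17.
      At 21: no right child.
      Visit 21.
    At 23: no right child.
    Visit 23.
  At 2: go right to 24.
    At 24: go left to 27.
      At 27: go left to 9.
        At 9: go left to 35.
          35 is a leaf — visit 35.
        At 9: no right child.
        Visit 9.
      At 27: no right child.
      Visit 27.
    At 24: go right to 16.
      16 is a leaf — visit 16.
    Visit 24.
  Visit 2.
At 29: go right to 26.
  At 26: go left to 11.
    11 is a leaf — visit 11.
  At 26: go right to 37.
    At 37: go left to 32.
      32 is a leaf — visit 32.
    At 37: go right to 5.
      At 5: go left to 38.
        38 is a leaf — visit 38.
      At 5: no right child.
      Visit 5.
    Visit 37.
  Visit 26.
Visit 29.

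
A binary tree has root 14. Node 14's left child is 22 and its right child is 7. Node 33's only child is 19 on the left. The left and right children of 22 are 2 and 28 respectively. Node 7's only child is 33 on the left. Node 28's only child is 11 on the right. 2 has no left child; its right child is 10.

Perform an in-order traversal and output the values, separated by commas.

In-order visits the left subtree, then the node, then the right subtree.
At 14: go left to 22.
  At 22: go left to 2.
    At 2: no left child.
    Visit 2.
    At 2: go right to 10.
      10 is a leaf — visit 10.
  Visit 22.
  At 22: go right to 28.
    At 28: no left child.
    Visit 28.
    At 28: go right to 11.
      11 is a leaf — visit 11.
Visit 14.
At 14: go right to 7.
  At 7: go left to 33.
    At 33: go left to 19.
      19 is a leaf — visit 19.
    Visit 33.
    At 33: no right child.
  Visit 7.
  At 7: no right child.

2, 10, 22, 28, 11, 14, 19, 33, 7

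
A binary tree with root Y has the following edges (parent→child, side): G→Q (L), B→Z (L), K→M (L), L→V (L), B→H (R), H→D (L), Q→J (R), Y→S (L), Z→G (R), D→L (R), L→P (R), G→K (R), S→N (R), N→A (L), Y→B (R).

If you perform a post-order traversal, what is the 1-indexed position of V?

10

Post-order visits the left subtree, then the right subtree, then the node.
At Y: go left to S.
  At S: no left child.
  At S: go right to N.
    At N: go left to A.
      A is a leaf — visit A.
    At N: no right child.
    Visit N.
  Visit S.
At Y: go right to B.
  At B: go left to Z.
    At Z: no left child.
    At Z: go right to G.
      At G: go left to Q.
        At Q: no left child.
        At Q: go right to J.
          J is a leaf — visit J.
        Visit Q.
      At G: go right to K.
        At K: go left to M.
          M is a leaf — visit M.
        At K: no right child.
        Visit K.
      Visit G.
    Visit Z.
  At B: go right to H.
    At H: go left to D.
      At D: no left child.
      At D: go right to L.
        At L: go left to V.
          V is a leaf — visit V.
        At L: go right to P.
          P is a leaf — visit P.
        Visit L.
      Visit D.
    At H: no right child.
    Visit H.
  Visit B.
Visit Y.
Full post-order sequence: A, N, S, J, Q, M, K, G, Z, V, P, L, D, H, B, Y.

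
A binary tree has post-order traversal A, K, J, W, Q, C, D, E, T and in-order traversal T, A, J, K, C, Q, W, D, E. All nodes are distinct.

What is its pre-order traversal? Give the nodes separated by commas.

T, E, D, C, J, A, K, Q, W

The last element of post-order is the root; it splits in-order into left and right subtrees.
Root T: left subtree has 0 nodes { }, right has 8 {A, J, K, C, Q, W, D, E}.
  Root E: left subtree has 7 nodes {A, J, K, C, Q, W, D}, right has 0 { }.
    Root D: left subtree has 6 nodes {A, J, K, C, Q, W}, right has 0 { }.
      Root C: left subtree has 3 nodes {A, J, K}, right has 2 {Q, W}.
        Root J: left subtree has 1 node {A}, right has 1 {K}.
        Root Q: left subtree has 0 nodes { }, right has 1 {W}.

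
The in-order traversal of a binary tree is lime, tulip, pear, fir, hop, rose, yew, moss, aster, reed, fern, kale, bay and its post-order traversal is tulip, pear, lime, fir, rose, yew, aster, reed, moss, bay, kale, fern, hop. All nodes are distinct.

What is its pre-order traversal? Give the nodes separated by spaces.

The last element of post-order is the root; it splits in-order into left and right subtrees.
Root hop: left subtree has 4 nodes {lime, tulip, pear, fir}, right has 8 {rose, yew, moss, aster, reed, fern, kale, bay}.
  Root fir: left subtree has 3 nodes {lime, tulip, pear}, right has 0 { }.
    Root lime: left subtree has 0 nodes { }, right has 2 {tulip, pear}.
      Root pear: left subtree has 1 node {tulip}, right has 0 { }.
  Root fern: left subtree has 5 nodes {rose, yew, moss, aster, reed}, right has 2 {kale, bay}.
    Root moss: left subtree has 2 nodes {rose, yew}, right has 2 {aster, reed}.
      Root yew: left subtree has 1 node {rose}, right has 0 { }.
      Root reed: left subtree has 1 node {aster}, right has 0 { }.
    Root kale: left subtree has 0 nodes { }, right has 1 {bay}.

hop fir lime pear tulip fern moss yew rose reed aster kale bay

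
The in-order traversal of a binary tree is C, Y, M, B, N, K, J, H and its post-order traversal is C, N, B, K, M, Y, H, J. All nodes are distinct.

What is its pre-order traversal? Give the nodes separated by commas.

The last element of post-order is the root; it splits in-order into left and right subtrees.
Root J: left subtree has 6 nodes {C, Y, M, B, N, K}, right has 1 {H}.
  Root Y: left subtree has 1 node {C}, right has 4 {M, B, N, K}.
    Root M: left subtree has 0 nodes { }, right has 3 {B, N, K}.
      Root K: left subtree has 2 nodes {B, N}, right has 0 { }.
        Root B: left subtree has 0 nodes { }, right has 1 {N}.

J, Y, C, M, K, B, N, H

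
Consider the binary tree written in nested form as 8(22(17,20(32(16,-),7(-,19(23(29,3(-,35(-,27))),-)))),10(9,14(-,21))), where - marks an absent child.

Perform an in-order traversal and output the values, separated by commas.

In-order visits the left subtree, then the node, then the right subtree.
At 8: go left to 22.
  At 22: go left to 17.
    17 is a leaf — visit 17.
  Visit 22.
  At 22: go right to 20.
    At 20: go left to 32.
      At 32: go left to 16.
        16 is a leaf — visit 16.
      Visit 32.
      At 32: no right child.
    Visit 20.
    At 20: go right to 7.
      At 7: no left child.
      Visit 7.
      At 7: go right to 19.
        At 19: go left to 23.
          At 23: go left to 29.
            29 is a leaf — visit 29.
          Visit 23.
          At 23: go right to 3.
            At 3: no left child.
            Visit 3.
            At 3: go right to 35.
              At 35: no left child.
              Visit 35.
              At 35: go right to 27.
                27 is a leaf — visit 27.
        Visit 19.
        At 19: no right child.
Visit 8.
At 8: go right to 10.
  At 10: go left to 9.
    9 is a leaf — visit 9.
  Visit 10.
  At 10: go right to 14.
    At 14: no left child.
    Visit 14.
    At 14: go right to 21.
      21 is a leaf — visit 21.

17, 22, 16, 32, 20, 7, 29, 23, 3, 35, 27, 19, 8, 9, 10, 14, 21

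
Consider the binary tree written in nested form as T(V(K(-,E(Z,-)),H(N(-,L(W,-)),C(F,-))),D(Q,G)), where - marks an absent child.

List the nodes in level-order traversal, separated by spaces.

Level-order visits nodes level by level from the root, left to right within each level.
Level 0: T
Level 1: V, D
Level 2: K, H, Q, G
Level 3: E, N, C
Level 4: Z, L, F
Level 5: W

T V D K H Q G E N C Z L F W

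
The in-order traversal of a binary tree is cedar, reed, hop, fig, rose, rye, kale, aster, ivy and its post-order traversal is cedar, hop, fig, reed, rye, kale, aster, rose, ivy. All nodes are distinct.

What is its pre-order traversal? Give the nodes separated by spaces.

ivy rose reed cedar fig hop aster kale rye

The last element of post-order is the root; it splits in-order into left and right subtrees.
Root ivy: left subtree has 8 nodes {cedar, reed, hop, fig, rose, rye, kale, aster}, right has 0 { }.
  Root rose: left subtree has 4 nodes {cedar, reed, hop, fig}, right has 3 {rye, kale, aster}.
    Root reed: left subtree has 1 node {cedar}, right has 2 {hop, fig}.
      Root fig: left subtree has 1 node {hop}, right has 0 { }.
    Root aster: left subtree has 2 nodes {rye, kale}, right has 0 { }.
      Root kale: left subtree has 1 node {rye}, right has 0 { }.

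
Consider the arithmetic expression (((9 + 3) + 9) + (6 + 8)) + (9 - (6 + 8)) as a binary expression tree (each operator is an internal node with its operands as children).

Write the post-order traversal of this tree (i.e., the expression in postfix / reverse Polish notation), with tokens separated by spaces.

Post-order on an expression tree gives postfix notation: for each operator, emit left operand, right operand, then the operator.

9 3 + 9 + 6 8 + + 9 6 8 + - +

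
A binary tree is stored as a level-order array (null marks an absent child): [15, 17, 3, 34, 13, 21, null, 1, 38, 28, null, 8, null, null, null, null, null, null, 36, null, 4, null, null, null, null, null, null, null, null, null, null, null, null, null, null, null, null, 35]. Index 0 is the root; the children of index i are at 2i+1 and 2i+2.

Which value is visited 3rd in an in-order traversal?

38

In-order visits the left subtree, then the node, then the right subtree.
At 15: go left to 17.
  At 17: go left to 34.
    At 34: go left to 1.
      1 is a leaf — visit 1.
    Visit 34.
    At 34: go right to 38.
      At 38: no left child.
      Visit 38.
      At 38: go right to 36.
        At 36: go left to 35.
          35 is a leaf — visit 35.
        Visit 36.
        At 36: no right child.
  Visit 17.
  At 17: go right to 13.
    At 13: go left to 28.
      At 28: no left child.
      Visit 28.
      At 28: go right to 4.
        4 is a leaf — visit 4.
    Visit 13.
    At 13: no right child.
Visit 15.
At 15: go right to 3.
  At 3: go left to 21.
    At 21: go left to 8.
      8 is a leaf — visit 8.
    Visit 21.
    At 21: no right child.
  Visit 3.
  At 3: no right child.
Full in-order sequence: 1, 34, 38, 35, 36, 17, 28, 4, 13, 15, 8, 21, 3.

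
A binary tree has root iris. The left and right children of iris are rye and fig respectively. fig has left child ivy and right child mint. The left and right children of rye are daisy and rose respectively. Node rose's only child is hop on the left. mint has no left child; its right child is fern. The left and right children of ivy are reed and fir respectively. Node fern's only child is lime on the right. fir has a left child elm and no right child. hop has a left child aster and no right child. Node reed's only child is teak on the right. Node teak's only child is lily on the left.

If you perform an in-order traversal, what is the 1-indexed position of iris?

In-order visits the left subtree, then the node, then the right subtree.
At iris: go left to rye.
  At rye: go left to daisy.
    daisy is a leaf — visit daisy.
  Visit rye.
  At rye: go right to rose.
    At rose: go left to hop.
      At hop: go left to aster.
        aster is a leaf — visit aster.
      Visit hop.
      At hop: no right child.
    Visit rose.
    At rose: no right child.
Visit iris.
At iris: go right to fig.
  At fig: go left to ivy.
    At ivy: go left to reed.
      At reed: no left child.
      Visit reed.
      At reed: go right to teak.
        At teak: go left to lily.
          lily is a leaf — visit lily.
        Visit teak.
        At teak: no right child.
    Visit ivy.
    At ivy: go right to fir.
      At fir: go left to elm.
        elm is a leaf — visit elm.
      Visit fir.
      At fir: no right child.
  Visit fig.
  At fig: go right to mint.
    At mint: no left child.
    Visit mint.
    At mint: go right to fern.
      At fern: no left child.
      Visit fern.
      At fern: go right to lime.
        lime is a leaf — visit lime.
Full in-order sequence: daisy, rye, aster, hop, rose, iris, reed, lily, teak, ivy, elm, fir, fig, mint, fern, lime.

6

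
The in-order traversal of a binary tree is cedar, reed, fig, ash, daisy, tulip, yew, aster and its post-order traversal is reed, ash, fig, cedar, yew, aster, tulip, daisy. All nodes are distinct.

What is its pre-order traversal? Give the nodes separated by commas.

daisy, cedar, fig, reed, ash, tulip, aster, yew

The last element of post-order is the root; it splits in-order into left and right subtrees.
Root daisy: left subtree has 4 nodes {cedar, reed, fig, ash}, right has 3 {tulip, yew, aster}.
  Root cedar: left subtree has 0 nodes { }, right has 3 {reed, fig, ash}.
    Root fig: left subtree has 1 node {reed}, right has 1 {ash}.
  Root tulip: left subtree has 0 nodes { }, right has 2 {yew, aster}.
    Root aster: left subtree has 1 node {yew}, right has 0 { }.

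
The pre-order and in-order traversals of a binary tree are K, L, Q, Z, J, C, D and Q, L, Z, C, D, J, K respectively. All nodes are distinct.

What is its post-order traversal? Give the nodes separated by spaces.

Q D C J Z L K

The first element of pre-order is the root; it splits in-order into left and right subtrees.
Root K: left subtree has 6 nodes {Q, L, Z, C, D, J}, right has 0 { }.
  Root L: left subtree has 1 node {Q}, right has 4 {Z, C, D, J}.
    Root Z: left subtree has 0 nodes { }, right has 3 {C, D, J}.
      Root J: left subtree has 2 nodes {C, D}, right has 0 { }.
        Root C: left subtree has 0 nodes { }, right has 1 {D}.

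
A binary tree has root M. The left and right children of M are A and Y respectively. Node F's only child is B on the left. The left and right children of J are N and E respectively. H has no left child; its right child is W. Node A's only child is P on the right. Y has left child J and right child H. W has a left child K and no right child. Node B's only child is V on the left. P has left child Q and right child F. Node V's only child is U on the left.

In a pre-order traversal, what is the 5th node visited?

Pre-order visits the node, then its left subtree, then its right subtree.
Visit M.
At M: go left to A.
  Visit A.
  At A: no left child.
  At A: go right to P.
    Visit P.
    At P: go left to Q.
      Q is a leaf — visit Q.
    At P: go right to F.
      Visit F.
      At F: go left to B.
        Visit B.
        At B: go left to V.
          Visit V.
          At V: go left to U.
            U is a leaf — visit U.
          At V: no right child.
        At B: no right child.
      At F: no right child.
At M: go right to Y.
  Visit Y.
  At Y: go left to J.
    Visit J.
    At J: go left to N.
      N is a leaf — visit N.
    At J: go right to E.
      E is a leaf — visit E.
  At Y: go right to H.
    Visit H.
    At H: no left child.
    At H: go right to W.
      Visit W.
      At W: go left to K.
        K is a leaf — visit K.
      At W: no right child.
Full pre-order sequence: M, A, P, Q, F, B, V, U, Y, J, N, E, H, W, K.

F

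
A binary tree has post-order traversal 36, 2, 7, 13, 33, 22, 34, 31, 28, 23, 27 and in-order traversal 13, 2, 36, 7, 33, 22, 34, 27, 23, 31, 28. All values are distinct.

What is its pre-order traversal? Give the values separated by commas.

27, 34, 22, 33, 13, 7, 2, 36, 23, 28, 31

The last element of post-order is the root; it splits in-order into left and right subtrees.
Root 27: left subtree has 7 nodes {13, 2, 36, 7, 33, 22, 34}, right has 3 {23, 31, 28}.
  Root 34: left subtree has 6 nodes {13, 2, 36, 7, 33, 22}, right has 0 { }.
    Root 22: left subtree has 5 nodes {13, 2, 36, 7, 33}, right has 0 { }.
      Root 33: left subtree has 4 nodes {13, 2, 36, 7}, right has 0 { }.
        Root 13: left subtree has 0 nodes { }, right has 3 {2, 36, 7}.
          Root 7: left subtree has 2 nodes {2, 36}, right has 0 { }.
            Root 2: left subtree has 0 nodes { }, right has 1 {36}.
  Root 23: left subtree has 0 nodes { }, right has 2 {31, 28}.
    Root 28: left subtree has 1 node {31}, right has 0 { }.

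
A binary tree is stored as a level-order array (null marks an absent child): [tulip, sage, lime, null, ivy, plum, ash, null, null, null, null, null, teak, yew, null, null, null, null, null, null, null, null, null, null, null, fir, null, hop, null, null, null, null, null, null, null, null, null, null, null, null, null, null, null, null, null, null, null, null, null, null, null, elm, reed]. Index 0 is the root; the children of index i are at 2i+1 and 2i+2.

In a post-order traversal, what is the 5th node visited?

fir

Post-order visits the left subtree, then the right subtree, then the node.
At tulip: go left to sage.
  At sage: no left child.
  At sage: go right to ivy.
    ivy is a leaf — visit ivy.
  Visit sage.
At tulip: go right to lime.
  At lime: go left to plum.
    At plum: no left child.
    At plum: go right to teak.
      At teak: go left to fir.
        At fir: go left to elm.
          elm is a leaf — visit elm.
        At fir: go right to reed.
          reed is a leaf — visit reed.
        Visit fir.
      At teak: no right child.
      Visit teak.
    Visit plum.
  At lime: go right to ash.
    At ash: go left to yew.
      At yew: go left to hop.
        hop is a leaf — visit hop.
      At yew: no right child.
      Visit yew.
    At ash: no right child.
    Visit ash.
  Visit lime.
Visit tulip.
Full post-order sequence: ivy, sage, elm, reed, fir, teak, plum, hop, yew, ash, lime, tulip.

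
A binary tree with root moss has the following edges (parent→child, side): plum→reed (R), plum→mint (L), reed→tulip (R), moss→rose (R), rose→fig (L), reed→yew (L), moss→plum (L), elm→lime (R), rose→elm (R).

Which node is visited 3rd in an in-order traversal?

yew

In-order visits the left subtree, then the node, then the right subtree.
At moss: go left to plum.
  At plum: go left to mint.
    mint is a leaf — visit mint.
  Visit plum.
  At plum: go right to reed.
    At reed: go left to yew.
      yew is a leaf — visit yew.
    Visit reed.
    At reed: go right to tulip.
      tulip is a leaf — visit tulip.
Visit moss.
At moss: go right to rose.
  At rose: go left to fig.
    fig is a leaf — visit fig.
  Visit rose.
  At rose: go right to elm.
    At elm: no left child.
    Visit elm.
    At elm: go right to lime.
      lime is a leaf — visit lime.
Full in-order sequence: mint, plum, yew, reed, tulip, moss, fig, rose, elm, lime.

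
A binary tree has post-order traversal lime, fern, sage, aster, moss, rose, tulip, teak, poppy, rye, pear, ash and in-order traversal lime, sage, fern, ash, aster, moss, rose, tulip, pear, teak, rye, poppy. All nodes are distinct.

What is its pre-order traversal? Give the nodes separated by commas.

The last element of post-order is the root; it splits in-order into left and right subtrees.
Root ash: left subtree has 3 nodes {lime, sage, fern}, right has 8 {aster, moss, rose, tulip, pear, teak, rye, poppy}.
  Root sage: left subtree has 1 node {lime}, right has 1 {fern}.
  Root pear: left subtree has 4 nodes {aster, moss, rose, tulip}, right has 3 {teak, rye, poppy}.
    Root tulip: left subtree has 3 nodes {aster, moss, rose}, right has 0 { }.
      Root rose: left subtree has 2 nodes {aster, moss}, right has 0 { }.
        Root moss: left subtree has 1 node {aster}, right has 0 { }.
    Root rye: left subtree has 1 node {teak}, right has 1 {poppy}.

ash, sage, lime, fern, pear, tulip, rose, moss, aster, rye, teak, poppy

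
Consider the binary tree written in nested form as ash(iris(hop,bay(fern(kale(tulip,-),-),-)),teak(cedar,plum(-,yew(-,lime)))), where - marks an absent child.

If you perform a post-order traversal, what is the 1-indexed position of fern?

Post-order visits the left subtree, then the right subtree, then the node.
At ash: go left to iris.
  At iris: go left to hop.
    hop is a leaf — visit hop.
  At iris: go right to bay.
    At bay: go left to fern.
      At fern: go left to kale.
        At kale: go left to tulip.
          tulip is a leaf — visit tulip.
        At kale: no right child.
        Visit kale.
      At fern: no right child.
      Visit fern.
    At bay: no right child.
    Visit bay.
  Visit iris.
At ash: go right to teak.
  At teak: go left to cedar.
    cedar is a leaf — visit cedar.
  At teak: go right to plum.
    At plum: no left child.
    At plum: go right to yew.
      At yew: no left child.
      At yew: go right to lime.
        lime is a leaf — visit lime.
      Visit yew.
    Visit plum.
  Visit teak.
Visit ash.
Full post-order sequence: hop, tulip, kale, fern, bay, iris, cedar, lime, yew, plum, teak, ash.

4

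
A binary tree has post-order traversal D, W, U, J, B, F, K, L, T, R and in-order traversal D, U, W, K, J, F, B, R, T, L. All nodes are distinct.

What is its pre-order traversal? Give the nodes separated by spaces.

The last element of post-order is the root; it splits in-order into left and right subtrees.
Root R: left subtree has 7 nodes {D, U, W, K, J, F, B}, right has 2 {T, L}.
  Root K: left subtree has 3 nodes {D, U, W}, right has 3 {J, F, B}.
    Root U: left subtree has 1 node {D}, right has 1 {W}.
    Root F: left subtree has 1 node {J}, right has 1 {B}.
  Root T: left subtree has 0 nodes { }, right has 1 {L}.

R K U D W F J B T L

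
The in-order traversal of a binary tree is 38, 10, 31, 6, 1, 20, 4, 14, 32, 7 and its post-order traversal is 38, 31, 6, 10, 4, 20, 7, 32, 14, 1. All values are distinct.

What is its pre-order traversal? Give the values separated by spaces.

1 10 38 6 31 14 20 4 32 7

The last element of post-order is the root; it splits in-order into left and right subtrees.
Root 1: left subtree has 4 nodes {38, 10, 31, 6}, right has 5 {20, 4, 14, 32, 7}.
  Root 10: left subtree has 1 node {38}, right has 2 {31, 6}.
    Root 6: left subtree has 1 node {31}, right has 0 { }.
  Root 14: left subtree has 2 nodes {20, 4}, right has 2 {32, 7}.
    Root 20: left subtree has 0 nodes { }, right has 1 {4}.
    Root 32: left subtree has 0 nodes { }, right has 1 {7}.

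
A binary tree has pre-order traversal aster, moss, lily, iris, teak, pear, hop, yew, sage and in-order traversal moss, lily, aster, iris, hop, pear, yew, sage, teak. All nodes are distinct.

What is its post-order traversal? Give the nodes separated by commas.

lily, moss, hop, sage, yew, pear, teak, iris, aster

The first element of pre-order is the root; it splits in-order into left and right subtrees.
Root aster: left subtree has 2 nodes {moss, lily}, right has 6 {iris, hop, pear, yew, sage, teak}.
  Root moss: left subtree has 0 nodes { }, right has 1 {lily}.
  Root iris: left subtree has 0 nodes { }, right has 5 {hop, pear, yew, sage, teak}.
    Root teak: left subtree has 4 nodes {hop, pear, yew, sage}, right has 0 { }.
      Root pear: left subtree has 1 node {hop}, right has 2 {yew, sage}.
        Root yew: left subtree has 0 nodes { }, right has 1 {sage}.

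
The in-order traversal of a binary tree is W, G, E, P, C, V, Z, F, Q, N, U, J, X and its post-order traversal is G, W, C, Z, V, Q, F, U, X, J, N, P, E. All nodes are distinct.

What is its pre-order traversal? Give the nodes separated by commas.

The last element of post-order is the root; it splits in-order into left and right subtrees.
Root E: left subtree has 2 nodes {W, G}, right has 10 {P, C, V, Z, F, Q, N, U, J, X}.
  Root W: left subtree has 0 nodes { }, right has 1 {G}.
  Root P: left subtree has 0 nodes { }, right has 9 {C, V, Z, F, Q, N, U, J, X}.
    Root N: left subtree has 5 nodes {C, V, Z, F, Q}, right has 3 {U, J, X}.
      Root F: left subtree has 3 nodes {C, V, Z}, right has 1 {Q}.
        Root V: left subtree has 1 node {C}, right has 1 {Z}.
      Root J: left subtree has 1 node {U}, right has 1 {X}.

E, W, G, P, N, F, V, C, Z, Q, J, U, X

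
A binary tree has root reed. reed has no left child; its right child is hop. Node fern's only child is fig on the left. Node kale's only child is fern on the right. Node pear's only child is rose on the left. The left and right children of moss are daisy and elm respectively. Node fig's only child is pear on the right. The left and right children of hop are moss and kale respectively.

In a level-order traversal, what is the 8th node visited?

Level-order visits nodes level by level from the root, left to right within each level.
Level 0: reed
Level 1: hop
Level 2: moss, kale
Level 3: daisy, elm, fern
Level 4: fig
Level 5: pear
Level 6: rose
Full level-order sequence: reed, hop, moss, kale, daisy, elm, fern, fig, pear, rose.

fig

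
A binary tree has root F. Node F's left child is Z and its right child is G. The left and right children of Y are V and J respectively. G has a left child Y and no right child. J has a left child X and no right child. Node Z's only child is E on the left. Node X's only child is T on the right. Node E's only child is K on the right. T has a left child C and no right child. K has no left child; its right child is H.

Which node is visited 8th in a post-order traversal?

Post-order visits the left subtree, then the right subtree, then the node.
At F: go left to Z.
  At Z: go left to E.
    At E: no left child.
    At E: go right to K.
      At K: no left child.
      At K: go right to H.
        H is a leaf — visit H.
      Visit K.
    Visit E.
  At Z: no right child.
  Visit Z.
At F: go right to G.
  At G: go left to Y.
    At Y: go left to V.
      V is a leaf — visit V.
    At Y: go right to J.
      At J: go left to X.
        At X: no left child.
        At X: go right to T.
          At T: go left to C.
            C is a leaf — visit C.
          At T: no right child.
          Visit T.
        Visit X.
      At J: no right child.
      Visit J.
    Visit Y.
  At G: no right child.
  Visit G.
Visit F.
Full post-order sequence: H, K, E, Z, V, C, T, X, J, Y, G, F.

X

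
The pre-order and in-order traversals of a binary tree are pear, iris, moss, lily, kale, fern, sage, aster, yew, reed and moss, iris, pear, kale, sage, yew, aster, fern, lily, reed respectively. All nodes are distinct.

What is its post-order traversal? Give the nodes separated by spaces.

The first element of pre-order is the root; it splits in-order into left and right subtrees.
Root pear: left subtree has 2 nodes {moss, iris}, right has 7 {kale, sage, yew, aster, fern, lily, reed}.
  Root iris: left subtree has 1 node {moss}, right has 0 { }.
  Root lily: left subtree has 5 nodes {kale, sage, yew, aster, fern}, right has 1 {reed}.
    Root kale: left subtree has 0 nodes { }, right has 4 {sage, yew, aster, fern}.
      Root fern: left subtree has 3 nodes {sage, yew, aster}, right has 0 { }.
        Root sage: left subtree has 0 nodes { }, right has 2 {yew, aster}.
          Root aster: left subtree has 1 node {yew}, right has 0 { }.

moss iris yew aster sage fern kale reed lily pear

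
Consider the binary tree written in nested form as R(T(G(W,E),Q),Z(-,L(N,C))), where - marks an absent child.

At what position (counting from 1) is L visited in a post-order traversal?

Post-order visits the left subtree, then the right subtree, then the node.
At R: go left to T.
  At T: go left to G.
    At G: go left to W.
      W is a leaf — visit W.
    At G: go right to E.
      E is a leaf — visit E.
    Visit G.
  At T: go right to Q.
    Q is a leaf — visit Q.
  Visit T.
At R: go right to Z.
  At Z: no left child.
  At Z: go right to L.
    At L: go left to N.
      N is a leaf — visit N.
    At L: go right to C.
      C is a leaf — visit C.
    Visit L.
  Visit Z.
Visit R.
Full post-order sequence: W, E, G, Q, T, N, C, L, Z, R.

8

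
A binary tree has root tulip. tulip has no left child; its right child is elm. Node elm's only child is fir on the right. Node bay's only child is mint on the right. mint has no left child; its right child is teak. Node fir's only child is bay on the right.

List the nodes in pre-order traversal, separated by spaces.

Pre-order visits the node, then its left subtree, then its right subtree.
Visit tulip.
At tulip: no left child.
At tulip: go right to elm.
  Visit elm.
  At elm: no left child.
  At elm: go right to fir.
    Visit fir.
    At fir: no left child.
    At fir: go right to bay.
      Visit bay.
      At bay: no left child.
      At bay: go right to mint.
        Visit mint.
        At mint: no left child.
        At mint: go right to teak.
          teak is a leaf — visit teak.

tulip elm fir bay mint teak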